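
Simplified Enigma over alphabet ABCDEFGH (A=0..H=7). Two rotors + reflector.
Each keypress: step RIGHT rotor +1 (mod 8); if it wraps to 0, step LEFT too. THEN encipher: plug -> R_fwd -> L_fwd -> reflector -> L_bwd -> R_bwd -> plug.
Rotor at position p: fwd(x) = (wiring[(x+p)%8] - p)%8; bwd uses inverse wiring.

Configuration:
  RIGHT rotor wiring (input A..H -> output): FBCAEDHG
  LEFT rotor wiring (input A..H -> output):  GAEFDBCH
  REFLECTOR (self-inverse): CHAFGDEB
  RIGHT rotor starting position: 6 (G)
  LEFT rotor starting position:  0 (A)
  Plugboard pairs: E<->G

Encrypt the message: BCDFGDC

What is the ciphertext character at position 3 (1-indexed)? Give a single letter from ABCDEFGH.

Char 1 ('B'): step: R->7, L=0; B->plug->B->R->G->L->C->refl->A->L'->B->R'->E->plug->G
Char 2 ('C'): step: R->0, L->1 (L advanced); C->plug->C->R->C->L->E->refl->G->L'->G->R'->H->plug->H
Char 3 ('D'): step: R->1, L=1; D->plug->D->R->D->L->C->refl->A->L'->E->R'->H->plug->H

H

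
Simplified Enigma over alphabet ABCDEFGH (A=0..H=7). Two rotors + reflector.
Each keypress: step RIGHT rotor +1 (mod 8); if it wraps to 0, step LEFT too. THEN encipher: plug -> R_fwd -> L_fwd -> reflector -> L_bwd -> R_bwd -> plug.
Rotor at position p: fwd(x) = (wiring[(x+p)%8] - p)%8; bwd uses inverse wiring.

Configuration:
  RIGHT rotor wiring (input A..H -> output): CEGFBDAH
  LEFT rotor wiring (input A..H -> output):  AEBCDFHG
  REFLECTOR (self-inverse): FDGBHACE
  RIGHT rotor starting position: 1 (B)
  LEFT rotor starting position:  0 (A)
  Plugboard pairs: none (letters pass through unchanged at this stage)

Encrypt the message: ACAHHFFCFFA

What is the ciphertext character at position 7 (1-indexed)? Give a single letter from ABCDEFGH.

Char 1 ('A'): step: R->2, L=0; A->plug->A->R->E->L->D->refl->B->L'->C->R'->H->plug->H
Char 2 ('C'): step: R->3, L=0; C->plug->C->R->A->L->A->refl->F->L'->F->R'->D->plug->D
Char 3 ('A'): step: R->4, L=0; A->plug->A->R->F->L->F->refl->A->L'->A->R'->F->plug->F
Char 4 ('H'): step: R->5, L=0; H->plug->H->R->E->L->D->refl->B->L'->C->R'->C->plug->C
Char 5 ('H'): step: R->6, L=0; H->plug->H->R->F->L->F->refl->A->L'->A->R'->E->plug->E
Char 6 ('F'): step: R->7, L=0; F->plug->F->R->C->L->B->refl->D->L'->E->R'->G->plug->G
Char 7 ('F'): step: R->0, L->1 (L advanced); F->plug->F->R->D->L->C->refl->G->L'->F->R'->D->plug->D

D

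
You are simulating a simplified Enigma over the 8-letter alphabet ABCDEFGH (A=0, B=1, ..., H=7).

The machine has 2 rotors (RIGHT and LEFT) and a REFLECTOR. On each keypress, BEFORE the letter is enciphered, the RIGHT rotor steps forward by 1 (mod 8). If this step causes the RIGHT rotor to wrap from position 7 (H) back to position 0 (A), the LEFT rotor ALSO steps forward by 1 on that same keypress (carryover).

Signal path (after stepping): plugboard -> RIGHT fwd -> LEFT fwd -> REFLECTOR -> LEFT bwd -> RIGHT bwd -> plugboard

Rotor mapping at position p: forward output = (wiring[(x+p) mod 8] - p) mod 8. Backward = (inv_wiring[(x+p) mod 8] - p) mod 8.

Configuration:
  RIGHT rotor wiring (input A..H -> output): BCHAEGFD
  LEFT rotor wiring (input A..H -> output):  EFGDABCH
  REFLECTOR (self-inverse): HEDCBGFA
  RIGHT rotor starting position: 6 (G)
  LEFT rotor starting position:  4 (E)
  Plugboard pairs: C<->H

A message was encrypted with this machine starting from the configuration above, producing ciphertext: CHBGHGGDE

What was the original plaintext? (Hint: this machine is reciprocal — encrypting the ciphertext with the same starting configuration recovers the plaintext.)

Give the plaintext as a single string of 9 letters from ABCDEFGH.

Answer: HBAHCCDHC

Derivation:
Char 1 ('C'): step: R->7, L=4; C->plug->H->R->G->L->C->refl->D->L'->D->R'->C->plug->H
Char 2 ('H'): step: R->0, L->5 (L advanced); H->plug->C->R->H->L->D->refl->C->L'->C->R'->B->plug->B
Char 3 ('B'): step: R->1, L=5; B->plug->B->R->G->L->G->refl->F->L'->B->R'->A->plug->A
Char 4 ('G'): step: R->2, L=5; G->plug->G->R->H->L->D->refl->C->L'->C->R'->C->plug->H
Char 5 ('H'): step: R->3, L=5; H->plug->C->R->D->L->H->refl->A->L'->E->R'->H->plug->C
Char 6 ('G'): step: R->4, L=5; G->plug->G->R->D->L->H->refl->A->L'->E->R'->H->plug->C
Char 7 ('G'): step: R->5, L=5; G->plug->G->R->D->L->H->refl->A->L'->E->R'->D->plug->D
Char 8 ('D'): step: R->6, L=5; D->plug->D->R->E->L->A->refl->H->L'->D->R'->C->plug->H
Char 9 ('E'): step: R->7, L=5; E->plug->E->R->B->L->F->refl->G->L'->G->R'->H->plug->C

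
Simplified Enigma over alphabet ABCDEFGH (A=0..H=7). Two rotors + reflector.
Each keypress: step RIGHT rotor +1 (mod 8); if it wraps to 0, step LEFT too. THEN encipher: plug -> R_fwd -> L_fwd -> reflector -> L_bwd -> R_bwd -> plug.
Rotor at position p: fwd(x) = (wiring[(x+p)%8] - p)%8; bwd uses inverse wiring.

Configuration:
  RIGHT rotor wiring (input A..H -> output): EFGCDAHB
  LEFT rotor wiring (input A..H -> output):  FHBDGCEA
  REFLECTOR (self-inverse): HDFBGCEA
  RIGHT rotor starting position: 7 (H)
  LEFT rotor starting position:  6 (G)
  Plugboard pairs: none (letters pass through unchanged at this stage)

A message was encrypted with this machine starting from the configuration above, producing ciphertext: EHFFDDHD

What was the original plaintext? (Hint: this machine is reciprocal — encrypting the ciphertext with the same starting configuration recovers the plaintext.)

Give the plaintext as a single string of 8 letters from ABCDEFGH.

Answer: GEHDGAGE

Derivation:
Char 1 ('E'): step: R->0, L->7 (L advanced); E->plug->E->R->D->L->C->refl->F->L'->H->R'->G->plug->G
Char 2 ('H'): step: R->1, L=7; H->plug->H->R->D->L->C->refl->F->L'->H->R'->E->plug->E
Char 3 ('F'): step: R->2, L=7; F->plug->F->R->H->L->F->refl->C->L'->D->R'->H->plug->H
Char 4 ('F'): step: R->3, L=7; F->plug->F->R->B->L->G->refl->E->L'->E->R'->D->plug->D
Char 5 ('D'): step: R->4, L=7; D->plug->D->R->F->L->H->refl->A->L'->C->R'->G->plug->G
Char 6 ('D'): step: R->5, L=7; D->plug->D->R->H->L->F->refl->C->L'->D->R'->A->plug->A
Char 7 ('H'): step: R->6, L=7; H->plug->H->R->C->L->A->refl->H->L'->F->R'->G->plug->G
Char 8 ('D'): step: R->7, L=7; D->plug->D->R->H->L->F->refl->C->L'->D->R'->E->plug->E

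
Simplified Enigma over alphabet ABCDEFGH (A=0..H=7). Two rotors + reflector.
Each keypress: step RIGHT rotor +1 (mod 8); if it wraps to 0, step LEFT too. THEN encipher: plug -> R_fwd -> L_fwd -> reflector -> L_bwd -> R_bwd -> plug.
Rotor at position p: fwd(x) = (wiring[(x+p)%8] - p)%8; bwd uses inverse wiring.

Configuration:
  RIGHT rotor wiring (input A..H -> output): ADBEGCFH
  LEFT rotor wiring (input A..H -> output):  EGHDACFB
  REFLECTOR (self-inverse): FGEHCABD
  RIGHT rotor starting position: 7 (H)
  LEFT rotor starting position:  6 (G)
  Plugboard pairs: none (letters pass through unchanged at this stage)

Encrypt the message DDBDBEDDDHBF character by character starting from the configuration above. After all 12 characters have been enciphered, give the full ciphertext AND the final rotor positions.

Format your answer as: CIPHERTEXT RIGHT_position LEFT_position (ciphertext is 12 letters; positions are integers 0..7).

Char 1 ('D'): step: R->0, L->7 (L advanced); D->plug->D->R->E->L->E->refl->C->L'->A->R'->A->plug->A
Char 2 ('D'): step: R->1, L=7; D->plug->D->R->F->L->B->refl->G->L'->H->R'->H->plug->H
Char 3 ('B'): step: R->2, L=7; B->plug->B->R->C->L->H->refl->D->L'->G->R'->G->plug->G
Char 4 ('D'): step: R->3, L=7; D->plug->D->R->C->L->H->refl->D->L'->G->R'->H->plug->H
Char 5 ('B'): step: R->4, L=7; B->plug->B->R->G->L->D->refl->H->L'->C->R'->A->plug->A
Char 6 ('E'): step: R->5, L=7; E->plug->E->R->G->L->D->refl->H->L'->C->R'->C->plug->C
Char 7 ('D'): step: R->6, L=7; D->plug->D->R->F->L->B->refl->G->L'->H->R'->A->plug->A
Char 8 ('D'): step: R->7, L=7; D->plug->D->R->C->L->H->refl->D->L'->G->R'->H->plug->H
Char 9 ('D'): step: R->0, L->0 (L advanced); D->plug->D->R->E->L->A->refl->F->L'->G->R'->E->plug->E
Char 10 ('H'): step: R->1, L=0; H->plug->H->R->H->L->B->refl->G->L'->B->R'->E->plug->E
Char 11 ('B'): step: R->2, L=0; B->plug->B->R->C->L->H->refl->D->L'->D->R'->E->plug->E
Char 12 ('F'): step: R->3, L=0; F->plug->F->R->F->L->C->refl->E->L'->A->R'->G->plug->G
Final: ciphertext=AHGHACAHEEEG, RIGHT=3, LEFT=0

Answer: AHGHACAHEEEG 3 0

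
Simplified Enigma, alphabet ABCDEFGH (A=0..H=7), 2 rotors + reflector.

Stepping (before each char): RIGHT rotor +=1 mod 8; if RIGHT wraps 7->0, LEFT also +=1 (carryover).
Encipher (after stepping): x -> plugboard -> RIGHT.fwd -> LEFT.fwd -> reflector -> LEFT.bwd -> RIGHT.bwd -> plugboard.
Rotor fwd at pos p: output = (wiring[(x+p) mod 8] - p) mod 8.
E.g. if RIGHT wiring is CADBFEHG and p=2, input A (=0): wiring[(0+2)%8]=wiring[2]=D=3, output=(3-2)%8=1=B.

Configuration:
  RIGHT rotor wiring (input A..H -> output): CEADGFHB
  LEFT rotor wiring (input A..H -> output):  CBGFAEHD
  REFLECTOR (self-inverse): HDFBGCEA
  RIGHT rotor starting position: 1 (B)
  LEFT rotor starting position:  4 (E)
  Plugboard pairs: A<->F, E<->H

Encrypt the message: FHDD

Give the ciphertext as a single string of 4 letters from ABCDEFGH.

Char 1 ('F'): step: R->2, L=4; F->plug->A->R->G->L->C->refl->F->L'->F->R'->E->plug->H
Char 2 ('H'): step: R->3, L=4; H->plug->E->R->G->L->C->refl->F->L'->F->R'->H->plug->E
Char 3 ('D'): step: R->4, L=4; D->plug->D->R->F->L->F->refl->C->L'->G->R'->E->plug->H
Char 4 ('D'): step: R->5, L=4; D->plug->D->R->F->L->F->refl->C->L'->G->R'->G->plug->G

Answer: HEHG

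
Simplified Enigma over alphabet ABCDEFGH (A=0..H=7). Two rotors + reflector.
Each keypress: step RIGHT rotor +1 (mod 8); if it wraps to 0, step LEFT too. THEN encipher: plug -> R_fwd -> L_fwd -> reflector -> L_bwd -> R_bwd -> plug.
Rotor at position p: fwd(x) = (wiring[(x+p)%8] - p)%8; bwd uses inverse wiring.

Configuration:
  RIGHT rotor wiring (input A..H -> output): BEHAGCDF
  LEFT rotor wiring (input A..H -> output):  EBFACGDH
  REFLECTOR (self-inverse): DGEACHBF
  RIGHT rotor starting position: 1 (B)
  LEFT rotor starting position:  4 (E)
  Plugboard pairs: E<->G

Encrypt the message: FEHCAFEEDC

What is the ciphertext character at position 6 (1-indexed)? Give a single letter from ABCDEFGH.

Char 1 ('F'): step: R->2, L=4; F->plug->F->R->D->L->D->refl->A->L'->E->R'->C->plug->C
Char 2 ('E'): step: R->3, L=4; E->plug->G->R->B->L->C->refl->E->L'->H->R'->C->plug->C
Char 3 ('H'): step: R->4, L=4; H->plug->H->R->E->L->A->refl->D->L'->D->R'->G->plug->E
Char 4 ('C'): step: R->5, L=4; C->plug->C->R->A->L->G->refl->B->L'->G->R'->B->plug->B
Char 5 ('A'): step: R->6, L=4; A->plug->A->R->F->L->F->refl->H->L'->C->R'->F->plug->F
Char 6 ('F'): step: R->7, L=4; F->plug->F->R->H->L->E->refl->C->L'->B->R'->E->plug->G

G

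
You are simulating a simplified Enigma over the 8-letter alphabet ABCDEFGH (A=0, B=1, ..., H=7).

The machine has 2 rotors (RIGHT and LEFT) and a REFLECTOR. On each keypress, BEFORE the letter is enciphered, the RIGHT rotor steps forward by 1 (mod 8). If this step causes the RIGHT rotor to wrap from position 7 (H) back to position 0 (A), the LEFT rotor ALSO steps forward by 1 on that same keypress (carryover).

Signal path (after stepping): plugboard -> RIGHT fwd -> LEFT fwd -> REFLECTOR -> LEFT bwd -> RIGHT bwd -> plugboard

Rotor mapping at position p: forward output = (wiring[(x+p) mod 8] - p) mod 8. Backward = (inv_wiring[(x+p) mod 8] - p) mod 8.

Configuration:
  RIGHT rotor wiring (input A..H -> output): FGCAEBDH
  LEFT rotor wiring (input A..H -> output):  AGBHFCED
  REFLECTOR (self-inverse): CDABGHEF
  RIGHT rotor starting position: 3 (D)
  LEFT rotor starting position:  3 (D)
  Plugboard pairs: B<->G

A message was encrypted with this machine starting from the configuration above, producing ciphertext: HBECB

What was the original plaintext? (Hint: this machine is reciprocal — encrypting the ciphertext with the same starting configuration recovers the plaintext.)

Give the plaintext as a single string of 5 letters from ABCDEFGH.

Char 1 ('H'): step: R->4, L=3; H->plug->H->R->E->L->A->refl->C->L'->B->R'->E->plug->E
Char 2 ('B'): step: R->5, L=3; B->plug->G->R->D->L->B->refl->D->L'->G->R'->B->plug->G
Char 3 ('E'): step: R->6, L=3; E->plug->E->R->E->L->A->refl->C->L'->B->R'->B->plug->G
Char 4 ('C'): step: R->7, L=3; C->plug->C->R->H->L->G->refl->E->L'->A->R'->A->plug->A
Char 5 ('B'): step: R->0, L->4 (L advanced); B->plug->G->R->D->L->H->refl->F->L'->G->R'->B->plug->G

Answer: EGGAG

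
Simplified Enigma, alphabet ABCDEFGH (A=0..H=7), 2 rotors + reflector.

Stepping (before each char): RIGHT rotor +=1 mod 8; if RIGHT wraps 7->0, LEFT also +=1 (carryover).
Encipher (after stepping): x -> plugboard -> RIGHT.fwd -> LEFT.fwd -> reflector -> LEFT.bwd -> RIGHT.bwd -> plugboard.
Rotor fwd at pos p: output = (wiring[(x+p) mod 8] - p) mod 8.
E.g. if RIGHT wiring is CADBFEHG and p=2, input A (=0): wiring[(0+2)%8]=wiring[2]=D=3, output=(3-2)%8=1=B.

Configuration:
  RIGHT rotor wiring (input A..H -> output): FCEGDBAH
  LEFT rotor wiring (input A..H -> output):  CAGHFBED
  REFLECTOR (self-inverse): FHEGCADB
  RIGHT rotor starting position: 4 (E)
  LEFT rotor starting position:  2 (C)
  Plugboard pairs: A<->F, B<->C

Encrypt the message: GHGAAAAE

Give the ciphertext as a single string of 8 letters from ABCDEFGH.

Answer: HGEGDGGG

Derivation:
Char 1 ('G'): step: R->5, L=2; G->plug->G->R->B->L->F->refl->A->L'->G->R'->H->plug->H
Char 2 ('H'): step: R->6, L=2; H->plug->H->R->D->L->H->refl->B->L'->F->R'->G->plug->G
Char 3 ('G'): step: R->7, L=2; G->plug->G->R->C->L->D->refl->G->L'->H->R'->E->plug->E
Char 4 ('A'): step: R->0, L->3 (L advanced); A->plug->F->R->B->L->C->refl->E->L'->A->R'->G->plug->G
Char 5 ('A'): step: R->1, L=3; A->plug->F->R->H->L->D->refl->G->L'->C->R'->D->plug->D
Char 6 ('A'): step: R->2, L=3; A->plug->F->R->F->L->H->refl->B->L'->D->R'->G->plug->G
Char 7 ('A'): step: R->3, L=3; A->plug->F->R->C->L->G->refl->D->L'->H->R'->G->plug->G
Char 8 ('E'): step: R->4, L=3; E->plug->E->R->B->L->C->refl->E->L'->A->R'->G->plug->G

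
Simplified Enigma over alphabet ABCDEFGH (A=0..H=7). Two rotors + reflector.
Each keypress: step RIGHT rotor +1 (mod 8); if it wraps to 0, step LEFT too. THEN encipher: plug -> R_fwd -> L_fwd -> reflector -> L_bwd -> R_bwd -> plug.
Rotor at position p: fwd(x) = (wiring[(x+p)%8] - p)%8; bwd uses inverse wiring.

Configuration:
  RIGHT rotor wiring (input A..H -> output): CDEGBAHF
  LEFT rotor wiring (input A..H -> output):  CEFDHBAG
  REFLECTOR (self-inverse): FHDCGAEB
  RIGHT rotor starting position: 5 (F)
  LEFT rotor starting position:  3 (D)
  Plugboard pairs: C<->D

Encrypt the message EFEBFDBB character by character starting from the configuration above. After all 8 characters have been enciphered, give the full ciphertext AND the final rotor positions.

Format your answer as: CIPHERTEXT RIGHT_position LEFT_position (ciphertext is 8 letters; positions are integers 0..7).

Char 1 ('E'): step: R->6, L=3; E->plug->E->R->G->L->B->refl->H->L'->F->R'->D->plug->C
Char 2 ('F'): step: R->7, L=3; F->plug->F->R->C->L->G->refl->E->L'->B->R'->G->plug->G
Char 3 ('E'): step: R->0, L->4 (L advanced); E->plug->E->R->B->L->F->refl->A->L'->F->R'->H->plug->H
Char 4 ('B'): step: R->1, L=4; B->plug->B->R->D->L->C->refl->D->L'->A->R'->D->plug->C
Char 5 ('F'): step: R->2, L=4; F->plug->F->R->D->L->C->refl->D->L'->A->R'->G->plug->G
Char 6 ('D'): step: R->3, L=4; D->plug->C->R->F->L->A->refl->F->L'->B->R'->H->plug->H
Char 7 ('B'): step: R->4, L=4; B->plug->B->R->E->L->G->refl->E->L'->C->R'->H->plug->H
Char 8 ('B'): step: R->5, L=4; B->plug->B->R->C->L->E->refl->G->L'->E->R'->H->plug->H
Final: ciphertext=CGHCGHHH, RIGHT=5, LEFT=4

Answer: CGHCGHHH 5 4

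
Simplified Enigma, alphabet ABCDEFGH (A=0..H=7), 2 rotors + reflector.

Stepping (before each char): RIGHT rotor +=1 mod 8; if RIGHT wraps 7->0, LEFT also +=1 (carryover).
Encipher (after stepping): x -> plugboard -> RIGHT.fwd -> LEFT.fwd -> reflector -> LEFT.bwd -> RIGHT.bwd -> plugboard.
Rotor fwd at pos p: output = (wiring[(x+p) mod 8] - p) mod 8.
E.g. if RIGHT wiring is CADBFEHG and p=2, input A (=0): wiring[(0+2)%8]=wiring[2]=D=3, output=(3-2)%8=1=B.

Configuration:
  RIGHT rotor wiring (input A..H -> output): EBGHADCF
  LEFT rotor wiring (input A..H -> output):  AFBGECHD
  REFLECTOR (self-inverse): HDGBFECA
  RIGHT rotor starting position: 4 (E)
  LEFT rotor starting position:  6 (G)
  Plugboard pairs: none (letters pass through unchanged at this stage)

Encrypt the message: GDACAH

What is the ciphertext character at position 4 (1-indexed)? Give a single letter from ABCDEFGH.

Char 1 ('G'): step: R->5, L=6; G->plug->G->R->C->L->C->refl->G->L'->G->R'->A->plug->A
Char 2 ('D'): step: R->6, L=6; D->plug->D->R->D->L->H->refl->A->L'->F->R'->H->plug->H
Char 3 ('A'): step: R->7, L=6; A->plug->A->R->G->L->G->refl->C->L'->C->R'->C->plug->C
Char 4 ('C'): step: R->0, L->7 (L advanced); C->plug->C->R->G->L->D->refl->B->L'->B->R'->B->plug->B

B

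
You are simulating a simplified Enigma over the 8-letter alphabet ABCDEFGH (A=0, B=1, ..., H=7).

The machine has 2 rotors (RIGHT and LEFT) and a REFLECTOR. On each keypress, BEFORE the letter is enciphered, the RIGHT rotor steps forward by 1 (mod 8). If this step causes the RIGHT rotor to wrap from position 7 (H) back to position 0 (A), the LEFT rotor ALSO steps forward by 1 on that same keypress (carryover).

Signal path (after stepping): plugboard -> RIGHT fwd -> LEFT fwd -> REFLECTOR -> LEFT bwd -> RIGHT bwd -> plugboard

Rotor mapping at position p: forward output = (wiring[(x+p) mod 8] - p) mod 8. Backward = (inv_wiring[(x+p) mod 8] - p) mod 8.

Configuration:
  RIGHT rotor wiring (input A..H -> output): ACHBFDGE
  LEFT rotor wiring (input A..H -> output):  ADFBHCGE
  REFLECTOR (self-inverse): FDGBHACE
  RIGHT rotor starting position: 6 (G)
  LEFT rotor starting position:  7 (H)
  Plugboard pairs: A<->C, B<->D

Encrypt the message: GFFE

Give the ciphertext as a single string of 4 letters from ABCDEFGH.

Char 1 ('G'): step: R->7, L=7; G->plug->G->R->E->L->C->refl->G->L'->D->R'->C->plug->A
Char 2 ('F'): step: R->0, L->0 (L advanced); F->plug->F->R->D->L->B->refl->D->L'->B->R'->D->plug->B
Char 3 ('F'): step: R->1, L=0; F->plug->F->R->F->L->C->refl->G->L'->G->R'->B->plug->D
Char 4 ('E'): step: R->2, L=0; E->plug->E->R->E->L->H->refl->E->L'->H->R'->B->plug->D

Answer: ABDD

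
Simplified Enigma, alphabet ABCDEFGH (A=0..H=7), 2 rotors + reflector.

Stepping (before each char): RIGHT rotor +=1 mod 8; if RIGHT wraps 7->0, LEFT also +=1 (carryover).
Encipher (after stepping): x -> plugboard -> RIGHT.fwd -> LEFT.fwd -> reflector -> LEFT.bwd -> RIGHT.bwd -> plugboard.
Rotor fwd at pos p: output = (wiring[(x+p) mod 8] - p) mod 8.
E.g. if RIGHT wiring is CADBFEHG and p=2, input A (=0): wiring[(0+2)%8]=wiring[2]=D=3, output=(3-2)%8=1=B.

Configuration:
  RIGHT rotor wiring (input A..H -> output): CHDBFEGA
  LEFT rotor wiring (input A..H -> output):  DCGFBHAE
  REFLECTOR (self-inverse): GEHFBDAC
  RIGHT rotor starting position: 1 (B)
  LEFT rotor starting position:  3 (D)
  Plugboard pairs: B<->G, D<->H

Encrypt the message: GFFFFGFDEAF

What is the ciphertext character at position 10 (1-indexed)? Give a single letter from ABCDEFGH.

Char 1 ('G'): step: R->2, L=3; G->plug->B->R->H->L->D->refl->F->L'->D->R'->C->plug->C
Char 2 ('F'): step: R->3, L=3; F->plug->F->R->H->L->D->refl->F->L'->D->R'->D->plug->H
Char 3 ('F'): step: R->4, L=3; F->plug->F->R->D->L->F->refl->D->L'->H->R'->G->plug->B
Char 4 ('F'): step: R->5, L=3; F->plug->F->R->G->L->H->refl->C->L'->A->R'->H->plug->D
Char 5 ('F'): step: R->6, L=3; F->plug->F->R->D->L->F->refl->D->L'->H->R'->G->plug->B
Char 6 ('G'): step: R->7, L=3; G->plug->B->R->D->L->F->refl->D->L'->H->R'->H->plug->D
Char 7 ('F'): step: R->0, L->4 (L advanced); F->plug->F->R->E->L->H->refl->C->L'->G->R'->G->plug->B
Char 8 ('D'): step: R->1, L=4; D->plug->H->R->B->L->D->refl->F->L'->A->R'->C->plug->C
Char 9 ('E'): step: R->2, L=4; E->plug->E->R->E->L->H->refl->C->L'->G->R'->F->plug->F
Char 10 ('A'): step: R->3, L=4; A->plug->A->R->G->L->C->refl->H->L'->E->R'->G->plug->B

B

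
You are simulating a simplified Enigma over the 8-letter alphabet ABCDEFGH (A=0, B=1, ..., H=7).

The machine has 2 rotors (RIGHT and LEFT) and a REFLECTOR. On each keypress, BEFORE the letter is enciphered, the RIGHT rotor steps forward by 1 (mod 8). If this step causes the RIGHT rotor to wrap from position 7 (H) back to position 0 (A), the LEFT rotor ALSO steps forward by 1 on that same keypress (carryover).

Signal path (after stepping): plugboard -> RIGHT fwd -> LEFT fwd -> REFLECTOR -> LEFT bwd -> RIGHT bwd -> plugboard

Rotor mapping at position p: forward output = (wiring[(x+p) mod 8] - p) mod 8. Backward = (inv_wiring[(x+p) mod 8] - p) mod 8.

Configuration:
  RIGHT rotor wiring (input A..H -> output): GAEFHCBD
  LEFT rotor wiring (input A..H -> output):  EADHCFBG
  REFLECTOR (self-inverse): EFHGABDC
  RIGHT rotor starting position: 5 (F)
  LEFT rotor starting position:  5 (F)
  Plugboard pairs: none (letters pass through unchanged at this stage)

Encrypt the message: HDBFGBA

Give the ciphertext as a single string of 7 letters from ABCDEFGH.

Char 1 ('H'): step: R->6, L=5; H->plug->H->R->E->L->D->refl->G->L'->F->R'->B->plug->B
Char 2 ('D'): step: R->7, L=5; D->plug->D->R->F->L->G->refl->D->L'->E->R'->A->plug->A
Char 3 ('B'): step: R->0, L->6 (L advanced); B->plug->B->R->A->L->D->refl->G->L'->C->R'->F->plug->F
Char 4 ('F'): step: R->1, L=6; F->plug->F->R->A->L->D->refl->G->L'->C->R'->G->plug->G
Char 5 ('G'): step: R->2, L=6; G->plug->G->R->E->L->F->refl->B->L'->F->R'->C->plug->C
Char 6 ('B'): step: R->3, L=6; B->plug->B->R->E->L->F->refl->B->L'->F->R'->G->plug->G
Char 7 ('A'): step: R->4, L=6; A->plug->A->R->D->L->C->refl->H->L'->H->R'->D->plug->D

Answer: BAFGCGD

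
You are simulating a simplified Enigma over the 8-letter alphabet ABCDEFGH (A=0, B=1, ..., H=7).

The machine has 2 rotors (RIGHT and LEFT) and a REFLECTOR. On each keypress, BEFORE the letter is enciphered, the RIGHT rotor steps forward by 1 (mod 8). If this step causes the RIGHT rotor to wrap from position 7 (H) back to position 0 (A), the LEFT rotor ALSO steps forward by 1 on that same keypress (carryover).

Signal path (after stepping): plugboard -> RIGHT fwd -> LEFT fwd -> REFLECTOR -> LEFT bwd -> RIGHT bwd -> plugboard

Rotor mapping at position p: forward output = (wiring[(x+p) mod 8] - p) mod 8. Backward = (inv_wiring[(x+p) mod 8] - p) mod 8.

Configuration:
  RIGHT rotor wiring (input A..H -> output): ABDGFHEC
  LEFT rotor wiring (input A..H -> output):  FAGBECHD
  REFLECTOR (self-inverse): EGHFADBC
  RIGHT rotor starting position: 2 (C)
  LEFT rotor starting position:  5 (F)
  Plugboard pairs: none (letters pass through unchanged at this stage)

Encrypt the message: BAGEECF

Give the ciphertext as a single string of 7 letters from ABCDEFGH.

Char 1 ('B'): step: R->3, L=5; B->plug->B->R->C->L->G->refl->B->L'->F->R'->F->plug->F
Char 2 ('A'): step: R->4, L=5; A->plug->A->R->B->L->C->refl->H->L'->H->R'->G->plug->G
Char 3 ('G'): step: R->5, L=5; G->plug->G->R->B->L->C->refl->H->L'->H->R'->B->plug->B
Char 4 ('E'): step: R->6, L=5; E->plug->E->R->F->L->B->refl->G->L'->C->R'->C->plug->C
Char 5 ('E'): step: R->7, L=5; E->plug->E->R->H->L->H->refl->C->L'->B->R'->B->plug->B
Char 6 ('C'): step: R->0, L->6 (L advanced); C->plug->C->R->D->L->C->refl->H->L'->C->R'->H->plug->H
Char 7 ('F'): step: R->1, L=6; F->plug->F->R->D->L->C->refl->H->L'->C->R'->B->plug->B

Answer: FGBCBHB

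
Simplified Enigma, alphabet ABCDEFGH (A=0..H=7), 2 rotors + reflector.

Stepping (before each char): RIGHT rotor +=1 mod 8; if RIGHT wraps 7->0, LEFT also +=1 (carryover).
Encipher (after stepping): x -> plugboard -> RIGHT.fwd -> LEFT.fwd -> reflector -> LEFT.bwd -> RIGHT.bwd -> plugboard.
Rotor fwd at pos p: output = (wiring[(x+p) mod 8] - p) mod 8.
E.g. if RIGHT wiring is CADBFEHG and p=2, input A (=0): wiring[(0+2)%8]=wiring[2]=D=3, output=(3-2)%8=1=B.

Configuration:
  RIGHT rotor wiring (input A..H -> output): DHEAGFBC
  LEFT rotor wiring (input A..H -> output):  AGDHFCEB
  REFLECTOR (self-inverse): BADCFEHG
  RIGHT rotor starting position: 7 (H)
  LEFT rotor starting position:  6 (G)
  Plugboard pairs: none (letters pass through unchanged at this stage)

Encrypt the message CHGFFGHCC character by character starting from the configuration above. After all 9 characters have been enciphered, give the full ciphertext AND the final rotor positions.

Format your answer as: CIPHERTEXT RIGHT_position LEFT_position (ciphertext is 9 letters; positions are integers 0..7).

Answer: GDCDEFAGE 0 0

Derivation:
Char 1 ('C'): step: R->0, L->7 (L advanced); C->plug->C->R->E->L->A->refl->B->L'->B->R'->G->plug->G
Char 2 ('H'): step: R->1, L=7; H->plug->H->R->C->L->H->refl->G->L'->F->R'->D->plug->D
Char 3 ('G'): step: R->2, L=7; G->plug->G->R->B->L->B->refl->A->L'->E->R'->C->plug->C
Char 4 ('F'): step: R->3, L=7; F->plug->F->R->A->L->C->refl->D->L'->G->R'->D->plug->D
Char 5 ('F'): step: R->4, L=7; F->plug->F->R->D->L->E->refl->F->L'->H->R'->E->plug->E
Char 6 ('G'): step: R->5, L=7; G->plug->G->R->D->L->E->refl->F->L'->H->R'->F->plug->F
Char 7 ('H'): step: R->6, L=7; H->plug->H->R->H->L->F->refl->E->L'->D->R'->A->plug->A
Char 8 ('C'): step: R->7, L=7; C->plug->C->R->A->L->C->refl->D->L'->G->R'->G->plug->G
Char 9 ('C'): step: R->0, L->0 (L advanced); C->plug->C->R->E->L->F->refl->E->L'->G->R'->E->plug->E
Final: ciphertext=GDCDEFAGE, RIGHT=0, LEFT=0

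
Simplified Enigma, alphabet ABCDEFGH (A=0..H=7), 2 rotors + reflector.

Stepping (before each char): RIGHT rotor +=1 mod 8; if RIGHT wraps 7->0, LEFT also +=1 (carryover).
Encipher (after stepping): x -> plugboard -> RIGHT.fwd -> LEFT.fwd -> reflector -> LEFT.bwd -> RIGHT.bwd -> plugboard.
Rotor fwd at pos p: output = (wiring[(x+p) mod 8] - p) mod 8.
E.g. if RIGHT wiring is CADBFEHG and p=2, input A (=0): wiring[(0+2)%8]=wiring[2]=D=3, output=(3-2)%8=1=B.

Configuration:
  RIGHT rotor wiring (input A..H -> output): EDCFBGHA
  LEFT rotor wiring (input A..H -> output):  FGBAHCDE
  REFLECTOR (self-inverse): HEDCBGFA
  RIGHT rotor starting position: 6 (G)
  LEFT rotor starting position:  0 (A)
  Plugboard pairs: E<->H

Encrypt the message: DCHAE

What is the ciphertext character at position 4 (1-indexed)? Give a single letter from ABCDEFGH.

Char 1 ('D'): step: R->7, L=0; D->plug->D->R->D->L->A->refl->H->L'->E->R'->C->plug->C
Char 2 ('C'): step: R->0, L->1 (L advanced); C->plug->C->R->C->L->H->refl->A->L'->B->R'->E->plug->H
Char 3 ('H'): step: R->1, L=1; H->plug->E->R->F->L->C->refl->D->L'->G->R'->F->plug->F
Char 4 ('A'): step: R->2, L=1; A->plug->A->R->A->L->F->refl->G->L'->D->R'->B->plug->B

B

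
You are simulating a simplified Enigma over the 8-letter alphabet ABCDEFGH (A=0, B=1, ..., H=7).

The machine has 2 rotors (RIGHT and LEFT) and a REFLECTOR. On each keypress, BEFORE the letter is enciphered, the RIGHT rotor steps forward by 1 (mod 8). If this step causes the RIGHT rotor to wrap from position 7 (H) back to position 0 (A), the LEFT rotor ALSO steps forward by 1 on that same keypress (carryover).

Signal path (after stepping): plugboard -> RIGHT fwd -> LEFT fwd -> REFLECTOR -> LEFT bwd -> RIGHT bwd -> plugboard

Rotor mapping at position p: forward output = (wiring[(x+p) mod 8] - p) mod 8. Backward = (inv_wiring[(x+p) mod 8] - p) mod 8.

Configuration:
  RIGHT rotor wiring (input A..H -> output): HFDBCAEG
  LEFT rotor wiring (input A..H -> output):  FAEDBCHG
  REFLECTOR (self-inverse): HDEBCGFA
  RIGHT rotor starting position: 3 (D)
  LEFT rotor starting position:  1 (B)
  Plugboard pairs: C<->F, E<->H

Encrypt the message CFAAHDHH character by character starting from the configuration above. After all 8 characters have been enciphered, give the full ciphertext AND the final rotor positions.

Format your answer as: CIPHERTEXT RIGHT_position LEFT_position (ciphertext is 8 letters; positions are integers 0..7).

Answer: BGHHFEEG 3 2

Derivation:
Char 1 ('C'): step: R->4, L=1; C->plug->F->R->B->L->D->refl->B->L'->E->R'->B->plug->B
Char 2 ('F'): step: R->5, L=1; F->plug->C->R->B->L->D->refl->B->L'->E->R'->G->plug->G
Char 3 ('A'): step: R->6, L=1; A->plug->A->R->G->L->F->refl->G->L'->F->R'->E->plug->H
Char 4 ('A'): step: R->7, L=1; A->plug->A->R->H->L->E->refl->C->L'->C->R'->E->plug->H
Char 5 ('H'): step: R->0, L->2 (L advanced); H->plug->E->R->C->L->H->refl->A->L'->D->R'->C->plug->F
Char 6 ('D'): step: R->1, L=2; D->plug->D->R->B->L->B->refl->D->L'->G->R'->H->plug->E
Char 7 ('H'): step: R->2, L=2; H->plug->E->R->C->L->H->refl->A->L'->D->R'->H->plug->E
Char 8 ('H'): step: R->3, L=2; H->plug->E->R->D->L->A->refl->H->L'->C->R'->G->plug->G
Final: ciphertext=BGHHFEEG, RIGHT=3, LEFT=2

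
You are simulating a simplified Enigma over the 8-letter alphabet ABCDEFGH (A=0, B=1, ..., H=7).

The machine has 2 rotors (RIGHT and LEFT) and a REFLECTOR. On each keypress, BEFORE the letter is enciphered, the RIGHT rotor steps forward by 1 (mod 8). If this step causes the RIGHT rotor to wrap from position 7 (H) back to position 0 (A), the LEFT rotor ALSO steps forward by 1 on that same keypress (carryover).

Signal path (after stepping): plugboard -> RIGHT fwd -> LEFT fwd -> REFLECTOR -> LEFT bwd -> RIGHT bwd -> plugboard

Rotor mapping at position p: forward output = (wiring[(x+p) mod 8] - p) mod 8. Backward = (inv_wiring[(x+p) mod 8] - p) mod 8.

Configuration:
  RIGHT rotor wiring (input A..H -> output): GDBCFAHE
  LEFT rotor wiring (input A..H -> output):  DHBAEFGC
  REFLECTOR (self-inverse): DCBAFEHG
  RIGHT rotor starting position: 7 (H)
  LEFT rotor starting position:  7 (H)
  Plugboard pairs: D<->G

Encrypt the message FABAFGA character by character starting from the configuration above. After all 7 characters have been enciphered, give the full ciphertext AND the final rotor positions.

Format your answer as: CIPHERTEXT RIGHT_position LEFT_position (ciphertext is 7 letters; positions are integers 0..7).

Char 1 ('F'): step: R->0, L->0 (L advanced); F->plug->F->R->A->L->D->refl->A->L'->D->R'->B->plug->B
Char 2 ('A'): step: R->1, L=0; A->plug->A->R->C->L->B->refl->C->L'->H->R'->E->plug->E
Char 3 ('B'): step: R->2, L=0; B->plug->B->R->A->L->D->refl->A->L'->D->R'->C->plug->C
Char 4 ('A'): step: R->3, L=0; A->plug->A->R->H->L->C->refl->B->L'->C->R'->B->plug->B
Char 5 ('F'): step: R->4, L=0; F->plug->F->R->H->L->C->refl->B->L'->C->R'->E->plug->E
Char 6 ('G'): step: R->5, L=0; G->plug->D->R->B->L->H->refl->G->L'->G->R'->E->plug->E
Char 7 ('A'): step: R->6, L=0; A->plug->A->R->B->L->H->refl->G->L'->G->R'->B->plug->B
Final: ciphertext=BECBEEB, RIGHT=6, LEFT=0

Answer: BECBEEB 6 0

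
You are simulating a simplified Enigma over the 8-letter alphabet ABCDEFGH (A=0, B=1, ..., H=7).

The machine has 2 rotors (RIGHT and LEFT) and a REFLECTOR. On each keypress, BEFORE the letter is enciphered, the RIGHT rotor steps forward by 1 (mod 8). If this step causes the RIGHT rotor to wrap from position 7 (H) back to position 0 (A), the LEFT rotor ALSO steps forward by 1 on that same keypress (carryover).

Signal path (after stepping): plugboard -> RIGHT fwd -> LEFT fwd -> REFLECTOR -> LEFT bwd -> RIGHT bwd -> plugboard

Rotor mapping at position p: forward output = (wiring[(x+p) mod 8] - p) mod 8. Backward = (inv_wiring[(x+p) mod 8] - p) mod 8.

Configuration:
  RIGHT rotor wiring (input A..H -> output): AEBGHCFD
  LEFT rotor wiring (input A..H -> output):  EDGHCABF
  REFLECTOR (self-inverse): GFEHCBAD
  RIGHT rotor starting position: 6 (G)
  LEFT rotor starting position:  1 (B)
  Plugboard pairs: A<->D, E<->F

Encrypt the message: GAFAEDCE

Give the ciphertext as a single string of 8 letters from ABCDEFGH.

Answer: BDHGBHBA

Derivation:
Char 1 ('G'): step: R->7, L=1; G->plug->G->R->D->L->B->refl->F->L'->B->R'->B->plug->B
Char 2 ('A'): step: R->0, L->2 (L advanced); A->plug->D->R->G->L->C->refl->E->L'->A->R'->A->plug->D
Char 3 ('F'): step: R->1, L=2; F->plug->E->R->B->L->F->refl->B->L'->H->R'->H->plug->H
Char 4 ('A'): step: R->2, L=2; A->plug->D->R->A->L->E->refl->C->L'->G->R'->G->plug->G
Char 5 ('E'): step: R->3, L=2; E->plug->F->R->F->L->D->refl->H->L'->E->R'->B->plug->B
Char 6 ('D'): step: R->4, L=2; D->plug->A->R->D->L->G->refl->A->L'->C->R'->H->plug->H
Char 7 ('C'): step: R->5, L=2; C->plug->C->R->G->L->C->refl->E->L'->A->R'->B->plug->B
Char 8 ('E'): step: R->6, L=2; E->plug->F->R->A->L->E->refl->C->L'->G->R'->D->plug->A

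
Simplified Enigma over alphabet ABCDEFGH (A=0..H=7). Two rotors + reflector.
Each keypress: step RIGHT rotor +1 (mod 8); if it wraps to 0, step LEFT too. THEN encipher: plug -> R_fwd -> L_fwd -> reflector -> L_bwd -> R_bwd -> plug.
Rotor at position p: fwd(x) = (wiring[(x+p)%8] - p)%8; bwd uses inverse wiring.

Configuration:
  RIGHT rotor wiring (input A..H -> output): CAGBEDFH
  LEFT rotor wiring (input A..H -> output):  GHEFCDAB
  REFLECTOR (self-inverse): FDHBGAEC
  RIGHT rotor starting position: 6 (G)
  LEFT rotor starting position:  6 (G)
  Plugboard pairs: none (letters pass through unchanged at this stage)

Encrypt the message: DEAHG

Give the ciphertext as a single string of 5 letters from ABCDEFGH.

Answer: ECBAF

Derivation:
Char 1 ('D'): step: R->7, L=6; D->plug->D->R->H->L->F->refl->A->L'->C->R'->E->plug->E
Char 2 ('E'): step: R->0, L->7 (L advanced); E->plug->E->R->E->L->G->refl->E->L'->G->R'->C->plug->C
Char 3 ('A'): step: R->1, L=7; A->plug->A->R->H->L->B->refl->D->L'->F->R'->B->plug->B
Char 4 ('H'): step: R->2, L=7; H->plug->H->R->G->L->E->refl->G->L'->E->R'->A->plug->A
Char 5 ('G'): step: R->3, L=7; G->plug->G->R->F->L->D->refl->B->L'->H->R'->F->plug->F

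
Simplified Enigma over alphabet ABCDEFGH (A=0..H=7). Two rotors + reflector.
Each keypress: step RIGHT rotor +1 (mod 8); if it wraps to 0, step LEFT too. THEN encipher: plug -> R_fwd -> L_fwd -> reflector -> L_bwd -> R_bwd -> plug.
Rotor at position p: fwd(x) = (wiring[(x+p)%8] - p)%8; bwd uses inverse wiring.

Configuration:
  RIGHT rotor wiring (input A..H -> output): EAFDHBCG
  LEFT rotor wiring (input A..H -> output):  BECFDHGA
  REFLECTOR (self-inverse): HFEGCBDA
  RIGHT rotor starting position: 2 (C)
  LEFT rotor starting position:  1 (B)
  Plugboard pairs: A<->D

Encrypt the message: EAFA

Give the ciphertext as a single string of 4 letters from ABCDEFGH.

Char 1 ('E'): step: R->3, L=1; E->plug->E->R->D->L->C->refl->E->L'->C->R'->H->plug->H
Char 2 ('A'): step: R->4, L=1; A->plug->D->R->C->L->E->refl->C->L'->D->R'->A->plug->D
Char 3 ('F'): step: R->5, L=1; F->plug->F->R->A->L->D->refl->G->L'->E->R'->A->plug->D
Char 4 ('A'): step: R->6, L=1; A->plug->D->R->C->L->E->refl->C->L'->D->R'->H->plug->H

Answer: HDDH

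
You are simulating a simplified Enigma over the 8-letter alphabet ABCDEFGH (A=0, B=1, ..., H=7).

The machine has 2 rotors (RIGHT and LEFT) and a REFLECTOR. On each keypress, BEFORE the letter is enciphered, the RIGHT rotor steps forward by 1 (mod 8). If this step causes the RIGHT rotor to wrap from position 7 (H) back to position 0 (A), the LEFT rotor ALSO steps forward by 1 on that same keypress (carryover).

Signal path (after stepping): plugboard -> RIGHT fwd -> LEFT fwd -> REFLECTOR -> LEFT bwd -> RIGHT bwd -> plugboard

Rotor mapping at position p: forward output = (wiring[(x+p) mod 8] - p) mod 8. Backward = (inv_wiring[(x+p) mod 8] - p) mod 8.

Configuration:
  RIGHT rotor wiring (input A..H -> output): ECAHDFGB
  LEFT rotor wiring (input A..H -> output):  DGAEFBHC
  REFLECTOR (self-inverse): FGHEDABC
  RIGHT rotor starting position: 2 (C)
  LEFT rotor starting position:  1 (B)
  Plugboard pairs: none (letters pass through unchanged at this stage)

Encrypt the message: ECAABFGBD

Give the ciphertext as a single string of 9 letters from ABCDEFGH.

Char 1 ('E'): step: R->3, L=1; E->plug->E->R->G->L->B->refl->G->L'->F->R'->H->plug->H
Char 2 ('C'): step: R->4, L=1; C->plug->C->R->C->L->D->refl->E->L'->D->R'->H->plug->H
Char 3 ('A'): step: R->5, L=1; A->plug->A->R->A->L->F->refl->A->L'->E->R'->C->plug->C
Char 4 ('A'): step: R->6, L=1; A->plug->A->R->A->L->F->refl->A->L'->E->R'->D->plug->D
Char 5 ('B'): step: R->7, L=1; B->plug->B->R->F->L->G->refl->B->L'->G->R'->G->plug->G
Char 6 ('F'): step: R->0, L->2 (L advanced); F->plug->F->R->F->L->A->refl->F->L'->E->R'->A->plug->A
Char 7 ('G'): step: R->1, L=2; G->plug->G->R->A->L->G->refl->B->L'->G->R'->C->plug->C
Char 8 ('B'): step: R->2, L=2; B->plug->B->R->F->L->A->refl->F->L'->E->R'->E->plug->E
Char 9 ('D'): step: R->3, L=2; D->plug->D->R->D->L->H->refl->C->L'->B->R'->F->plug->F

Answer: HHCDGACEF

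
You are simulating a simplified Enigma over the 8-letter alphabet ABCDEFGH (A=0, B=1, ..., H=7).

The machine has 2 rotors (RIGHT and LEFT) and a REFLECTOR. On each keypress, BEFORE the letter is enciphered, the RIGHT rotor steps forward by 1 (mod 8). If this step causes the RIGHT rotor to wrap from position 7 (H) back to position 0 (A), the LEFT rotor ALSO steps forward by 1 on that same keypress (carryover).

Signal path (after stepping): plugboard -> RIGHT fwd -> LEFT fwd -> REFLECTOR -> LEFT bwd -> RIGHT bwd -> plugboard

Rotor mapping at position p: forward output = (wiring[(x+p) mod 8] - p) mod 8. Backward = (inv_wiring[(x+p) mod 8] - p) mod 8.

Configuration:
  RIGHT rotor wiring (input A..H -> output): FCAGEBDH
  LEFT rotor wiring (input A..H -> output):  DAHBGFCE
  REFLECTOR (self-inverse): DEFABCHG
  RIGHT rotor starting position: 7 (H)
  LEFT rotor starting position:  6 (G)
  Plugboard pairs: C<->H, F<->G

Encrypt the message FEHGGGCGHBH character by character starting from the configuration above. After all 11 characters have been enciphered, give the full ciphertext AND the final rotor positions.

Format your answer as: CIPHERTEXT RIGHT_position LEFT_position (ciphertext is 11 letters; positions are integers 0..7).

Char 1 ('F'): step: R->0, L->7 (L advanced); F->plug->G->R->D->L->A->refl->D->L'->H->R'->H->plug->C
Char 2 ('E'): step: R->1, L=7; E->plug->E->R->A->L->F->refl->C->L'->E->R'->H->plug->C
Char 3 ('H'): step: R->2, L=7; H->plug->C->R->C->L->B->refl->E->L'->B->R'->E->plug->E
Char 4 ('G'): step: R->3, L=7; G->plug->F->R->C->L->B->refl->E->L'->B->R'->B->plug->B
Char 5 ('G'): step: R->4, L=7; G->plug->F->R->G->L->G->refl->H->L'->F->R'->B->plug->B
Char 6 ('G'): step: R->5, L=7; G->plug->F->R->D->L->A->refl->D->L'->H->R'->H->plug->C
Char 7 ('C'): step: R->6, L=7; C->plug->H->R->D->L->A->refl->D->L'->H->R'->C->plug->H
Char 8 ('G'): step: R->7, L=7; G->plug->F->R->F->L->H->refl->G->L'->G->R'->B->plug->B
Char 9 ('H'): step: R->0, L->0 (L advanced); H->plug->C->R->A->L->D->refl->A->L'->B->R'->F->plug->G
Char 10 ('B'): step: R->1, L=0; B->plug->B->R->H->L->E->refl->B->L'->D->R'->D->plug->D
Char 11 ('H'): step: R->2, L=0; H->plug->C->R->C->L->H->refl->G->L'->E->R'->B->plug->B
Final: ciphertext=CCEBBCHBGDB, RIGHT=2, LEFT=0

Answer: CCEBBCHBGDB 2 0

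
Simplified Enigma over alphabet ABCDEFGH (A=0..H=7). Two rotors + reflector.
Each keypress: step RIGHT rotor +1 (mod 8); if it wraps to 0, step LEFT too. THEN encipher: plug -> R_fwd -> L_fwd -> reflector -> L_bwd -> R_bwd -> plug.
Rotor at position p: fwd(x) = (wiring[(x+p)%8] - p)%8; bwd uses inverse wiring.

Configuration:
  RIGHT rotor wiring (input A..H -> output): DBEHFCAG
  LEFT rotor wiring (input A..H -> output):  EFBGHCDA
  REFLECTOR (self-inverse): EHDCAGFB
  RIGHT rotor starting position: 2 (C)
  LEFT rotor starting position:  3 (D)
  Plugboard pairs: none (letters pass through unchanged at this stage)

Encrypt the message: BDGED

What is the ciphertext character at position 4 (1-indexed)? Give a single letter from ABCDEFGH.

Char 1 ('B'): step: R->3, L=3; B->plug->B->R->C->L->H->refl->B->L'->F->R'->D->plug->D
Char 2 ('D'): step: R->4, L=3; D->plug->D->R->C->L->H->refl->B->L'->F->R'->F->plug->F
Char 3 ('G'): step: R->5, L=3; G->plug->G->R->C->L->H->refl->B->L'->F->R'->A->plug->A
Char 4 ('E'): step: R->6, L=3; E->plug->E->R->G->L->C->refl->D->L'->A->R'->B->plug->B

B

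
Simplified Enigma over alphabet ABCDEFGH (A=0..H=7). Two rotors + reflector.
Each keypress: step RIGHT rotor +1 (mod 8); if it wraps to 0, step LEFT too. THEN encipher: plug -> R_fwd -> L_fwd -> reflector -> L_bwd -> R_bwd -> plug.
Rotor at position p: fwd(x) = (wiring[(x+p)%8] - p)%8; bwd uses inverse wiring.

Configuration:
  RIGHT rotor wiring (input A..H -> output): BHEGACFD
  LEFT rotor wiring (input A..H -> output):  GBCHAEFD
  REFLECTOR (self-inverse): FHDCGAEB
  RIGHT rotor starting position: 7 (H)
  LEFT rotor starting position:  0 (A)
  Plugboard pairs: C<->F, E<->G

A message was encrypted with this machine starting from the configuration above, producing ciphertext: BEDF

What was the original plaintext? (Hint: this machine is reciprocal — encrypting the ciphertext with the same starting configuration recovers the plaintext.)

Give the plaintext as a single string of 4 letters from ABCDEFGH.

Char 1 ('B'): step: R->0, L->1 (L advanced); B->plug->B->R->H->L->F->refl->A->L'->A->R'->E->plug->G
Char 2 ('E'): step: R->1, L=1; E->plug->G->R->C->L->G->refl->E->L'->F->R'->C->plug->F
Char 3 ('D'): step: R->2, L=1; D->plug->D->R->A->L->A->refl->F->L'->H->R'->G->plug->E
Char 4 ('F'): step: R->3, L=1; F->plug->C->R->H->L->F->refl->A->L'->A->R'->E->plug->G

Answer: GFEG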